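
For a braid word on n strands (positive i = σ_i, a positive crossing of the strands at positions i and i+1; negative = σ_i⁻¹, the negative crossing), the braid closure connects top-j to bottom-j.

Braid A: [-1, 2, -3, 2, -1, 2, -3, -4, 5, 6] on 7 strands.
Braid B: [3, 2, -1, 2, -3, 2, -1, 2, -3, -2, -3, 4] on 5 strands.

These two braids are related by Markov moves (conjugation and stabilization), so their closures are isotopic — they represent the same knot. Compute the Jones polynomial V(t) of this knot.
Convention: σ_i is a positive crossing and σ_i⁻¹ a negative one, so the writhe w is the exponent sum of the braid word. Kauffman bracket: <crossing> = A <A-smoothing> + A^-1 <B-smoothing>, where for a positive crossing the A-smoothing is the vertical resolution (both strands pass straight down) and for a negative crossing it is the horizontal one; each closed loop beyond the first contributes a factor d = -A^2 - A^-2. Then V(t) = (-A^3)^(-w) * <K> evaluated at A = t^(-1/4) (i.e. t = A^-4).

-t^3 + 3*t^2 - 3*t + 4 - 4*t^-1 + 3*t^-2 - 2*t^-3 + t^-4

Derivation:
Markov-equivalent braids have isotopic closures, hence identical knot invariants. Strip the Markov moves from each word to reach a common short braid β, then compute V(t) once on β.
Braid A: s1^-1 s2 s3^-1 s2 s1^-1 s2 s3^-1 s4^-1 s5 s6 on 7 strands reduces by inverse Markov moves (closure unchanged at each step):
  Destabilize: the word has the form β·s6 where s6 occurs only as the final letter (β ∈ B_6); drop it and the last strand → 6 strands.
  Destabilize: the word has the form β·s5 where s5 occurs only as the final letter (β ∈ B_5); drop it and the last strand → 5 strands.
  Destabilize: the word has the form β·s4^-1 where s4^-1 occurs only as the final letter (β ∈ B_4); drop it and the last strand → 4 strands.
Reduced to β = s1^-1 s2 s3^-1 s2 s1^-1 s2 s3^-1 on 4 strands, 7 crossings.
Braid B: s3 s2 s1^-1 s2 s3^-1 s2 s1^-1 s2 s3^-1 s2^-1 s3^-1 s4 on 5 strands reduces by inverse Markov moves (closure unchanged at each step):
  Destabilize: the word has the form β·s4 where s4 occurs only as the final letter (β ∈ B_4); drop it and the last strand → 4 strands.
  Deconjugate: the word is γ·β·γ⁻¹ with γ = s3 s2 (prefix) and γ⁻¹ = s2^-1 s3^-1 (suffix); strip both.
Reduced to β = s1^-1 s2 s3^-1 s2 s1^-1 s2 s3^-1 on 4 strands, 7 crossings.
Both give the same β = s1^-1 s2 s3^-1 s2 s1^-1 s2 s3^-1 on 4 strands, so one state sum suffices:
Braid: s1^-1 s2 s3^-1 s2 s1^-1 s2 s3^-1 on 4 strands, 7 crossings.
Writhe w = (#positive) - (#negative) = 3 - 4 = -1.
State-sum expansion of <K>. There are 2^7 = 128 states.
Smooth each crossing (0=||, 1=⌣⌢); contribution A^(Σ sign_k(1-2s_k)) * d^(L-1).
Tabulate the states by total A-exponent and number of loops L (A-exp: L × count):
  A^7: L=4 ×1
  A^5: L=3 ×7
  A^3: L=2 ×19, L=4 ×2
  A^1: L=1 ×21, L=3 ×14
  A^-1: L=2 ×32, L=4 ×3
  A^-3: L=3 ×21
  A^-5: L=4 ×7
  A^-7: L=5 ×1
Each group contributes A^e * Σ count * d^(L-1):
Powers of d = -A^2 - A^-2: d^2 = A^4 + 2 + A^-4; d^3 = -A^6 - 3*A^2 - 3*A^-2 - A^-6; d^4 = A^8 + 4*A^4 + 6 + 4*A^-4 + A^-8.
  A^7 * (d^3) = -A^13 - 3*A^9 - 3*A^5 - A
  A^5 * (7*d^2) = 7*A^9 + 14*A^5 + 7*A
  A^3 * (19*d + 2*d^3) = -2*A^9 - 25*A^5 - 25*A - 2*A^-3
  A^1 * (21 + 14*d^2) = 14*A^5 + 49*A + 14*A^-3
  A^-1 * (32*d + 3*d^3) = -3*A^5 - 41*A - 41*A^-3 - 3*A^-7
  A^-3 * (21*d^2) = 21*A + 42*A^-3 + 21*A^-7
  A^-5 * (7*d^3) = -7*A - 21*A^-3 - 21*A^-7 - 7*A^-11
  A^-7 * (d^4) = A + 4*A^-3 + 6*A^-7 + 4*A^-11 + A^-15
Summing the groups: <K> = -A^13 + 2*A^9 - 3*A^5 + 4*A - 4*A^-3 + 3*A^-7 - 3*A^-11 + A^-15
Normalise by the writhe: (-A^3)^(-w) = (-A^3)^(1) = -A^3, so f(A) = -A^3 * <K> = A^16 - 2*A^12 + 3*A^8 - 4*A^4 + 4 - 3*A^-4 + 3*A^-8 - A^-12.
Substitute A = t^(-1/4), i.e. A^e → t^(-e/4): V(t) = -t^3 + 3*t^2 - 3*t + 4 - 4*t^-1 + 3*t^-2 - 2*t^-3 + t^-4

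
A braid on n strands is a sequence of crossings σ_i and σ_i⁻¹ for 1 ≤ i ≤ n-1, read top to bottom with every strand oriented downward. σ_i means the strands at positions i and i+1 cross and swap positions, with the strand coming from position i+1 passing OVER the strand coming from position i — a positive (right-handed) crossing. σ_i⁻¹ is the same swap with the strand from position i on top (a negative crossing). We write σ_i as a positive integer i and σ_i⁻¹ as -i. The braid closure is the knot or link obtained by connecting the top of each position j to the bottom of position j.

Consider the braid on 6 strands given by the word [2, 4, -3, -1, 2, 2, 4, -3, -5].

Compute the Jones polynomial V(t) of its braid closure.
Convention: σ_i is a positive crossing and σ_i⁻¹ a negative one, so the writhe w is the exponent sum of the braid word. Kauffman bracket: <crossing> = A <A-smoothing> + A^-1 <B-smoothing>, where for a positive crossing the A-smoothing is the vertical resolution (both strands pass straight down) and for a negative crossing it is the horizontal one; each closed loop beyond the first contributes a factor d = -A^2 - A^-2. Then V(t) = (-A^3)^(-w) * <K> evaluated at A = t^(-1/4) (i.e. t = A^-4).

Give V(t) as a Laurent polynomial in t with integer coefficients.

-t^6 + 2*t^5 - 3*t^4 + 4*t^3 - 3*t^2 + 3*t - 2 + t^-1

Derivation:
The presented braid s2 s4 s3^-1 s1^-1 s2 s2 s4 s3^-1 s5^-1 on 6 strands reduces by inverse Markov moves (closure unchanged at each step):
  Destabilize: the word has the form β·s5^-1 where s5^-1 occurs only as the final letter (β ∈ B_5); drop it and the last strand → 5 strands.
Reduced to β = s2 s4 s3^-1 s1^-1 s2 s2 s4 s3^-1 on 5 strands, 8 crossings.
Compute on β:
Braid: s2 s4 s3^-1 s1^-1 s2 s2 s4 s3^-1 on 5 strands, 8 crossings.
Writhe w = (#positive) - (#negative) = 5 - 3 = 2.
Enumerate smoothing states for the bracket polynomial. There are 2^8 = 256 states.
Each crossing splits two ways (0=vertical, 1=horizontal). The state's weight is A^(#A-smoothings - #B-smoothings) * d^(loops - 1).
Tabulate the states by total A-exponent and number of loops L (A-exp: L × count):
  A^8: L=4 ×1
  A^6: L=3 ×7, L=5 ×1
  A^4: L=2 ×19, L=4 ×9
  A^2: L=1 ×19, L=3 ×35, L=5 ×2
  A^0: L=2 ×48, L=4 ×22
  A^-2: L=3 ×49, L=5 ×7
  A^-4: L=4 ×27, L=6 ×1
  A^-6: L=5 ×8
  A^-8: L=6 ×1
Each group contributes A^e * Σ count * d^(L-1):
Powers of d = -A^2 - A^-2: d^2 = A^4 + 2 + A^-4; d^3 = -A^6 - 3*A^2 - 3*A^-2 - A^-6; d^4 = A^8 + 4*A^4 + 6 + 4*A^-4 + A^-8; d^5 = -A^10 - 5*A^6 - 10*A^2 - 10*A^-2 - 5*A^-6 - A^-10.
  A^8 * (d^3) = -A^14 - 3*A^10 - 3*A^6 - A^2
  A^6 * (7*d^2 + d^4) = A^14 + 11*A^10 + 20*A^6 + 11*A^2 + A^-2
  A^4 * (19*d + 9*d^3) = -9*A^10 - 46*A^6 - 46*A^2 - 9*A^-2
  A^2 * (19 + 35*d^2 + 2*d^4) = 2*A^10 + 43*A^6 + 101*A^2 + 43*A^-2 + 2*A^-6
  A^0 * (48*d + 22*d^3) = -22*A^6 - 114*A^2 - 114*A^-2 - 22*A^-6
  A^-2 * (49*d^2 + 7*d^4) = 7*A^6 + 77*A^2 + 140*A^-2 + 77*A^-6 + 7*A^-10
  A^-4 * (27*d^3 + d^5) = -A^6 - 32*A^2 - 91*A^-2 - 91*A^-6 - 32*A^-10 - A^-14
  A^-6 * (8*d^4) = 8*A^2 + 32*A^-2 + 48*A^-6 + 32*A^-10 + 8*A^-14
  A^-8 * (d^5) = -A^2 - 5*A^-2 - 10*A^-6 - 10*A^-10 - 5*A^-14 - A^-18
Summing the groups: <K> = A^10 - 2*A^6 + 3*A^2 - 3*A^-2 + 4*A^-6 - 3*A^-10 + 2*A^-14 - A^-18
Normalise by the writhe: (-A^3)^(-w) = (-A^3)^(-2) = A^-6, so f(A) = A^-6 * <K> = A^4 - 2 + 3*A^-4 - 3*A^-8 + 4*A^-12 - 3*A^-16 + 2*A^-20 - A^-24.
Substitute A = t^(-1/4), i.e. A^e → t^(-e/4): V(t) = -t^6 + 2*t^5 - 3*t^4 + 4*t^3 - 3*t^2 + 3*t - 2 + t^-1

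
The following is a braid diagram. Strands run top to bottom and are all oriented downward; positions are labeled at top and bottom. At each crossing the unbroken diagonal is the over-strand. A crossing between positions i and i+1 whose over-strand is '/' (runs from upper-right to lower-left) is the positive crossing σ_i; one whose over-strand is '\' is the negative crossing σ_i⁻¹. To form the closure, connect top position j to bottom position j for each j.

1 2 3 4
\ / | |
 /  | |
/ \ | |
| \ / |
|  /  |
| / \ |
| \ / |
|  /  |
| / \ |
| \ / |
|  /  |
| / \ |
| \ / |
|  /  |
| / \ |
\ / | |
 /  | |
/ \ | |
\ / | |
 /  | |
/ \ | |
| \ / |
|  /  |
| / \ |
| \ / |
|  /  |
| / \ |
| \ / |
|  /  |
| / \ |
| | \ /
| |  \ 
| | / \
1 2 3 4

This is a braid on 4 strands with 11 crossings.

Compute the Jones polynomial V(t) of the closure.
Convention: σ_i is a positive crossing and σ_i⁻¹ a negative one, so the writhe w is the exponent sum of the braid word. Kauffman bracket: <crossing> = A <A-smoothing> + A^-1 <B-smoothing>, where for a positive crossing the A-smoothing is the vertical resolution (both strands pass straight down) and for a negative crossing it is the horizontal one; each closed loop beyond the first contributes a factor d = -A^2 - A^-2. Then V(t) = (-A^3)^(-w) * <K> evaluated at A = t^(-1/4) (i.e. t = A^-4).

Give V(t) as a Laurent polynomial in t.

-t^12 + t^11 - t^10 + t^9 - t^8 + t^6 + t^4

Derivation:
Reading the diagram top to bottom ('/'-over between positions i,i+1 = s_i, '\'-over = s_i^-1): braid word = s1 s2 s2 s2 s2 s1 s1 s2 s2 s2 s3^-1.
The presented braid s1 s2 s2 s2 s2 s1 s1 s2 s2 s2 s3^-1 on 4 strands reduces by inverse Markov moves (closure unchanged at each step):
  Destabilize: the word has the form β·s3^-1 where s3^-1 occurs only as the final letter (β ∈ B_3); drop it and the last strand → 3 strands.
Reduced to β = s1 s2 s2 s2 s2 s1 s1 s2 s2 s2 on 3 strands, 10 crossings.
Compute on β:
Braid: s1 s2 s2 s2 s2 s1 s1 s2 s2 s2 on 3 strands, 10 crossings.
Writhe w = (#positive) - (#negative) = 10 - 0 = 10.
Enumerate smoothing states for the bracket polynomial. There are 2^10 = 1024 states.
Each crossing splits two ways (0=vertical, 1=horizontal). The state's weight is A^(#A-smoothings - #B-smoothings) * d^(loops - 1).
Tabulate the states by total A-exponent and number of loops L (A-exp: L × count):
  A^10: L=3 ×1
  A^8: L=2 ×10
  A^6: L=1 ×21, L=3 ×24
  A^4: L=2 ×84, L=4 ×36
  A^2: L=1 ×24, L=3 ×151, L=5 ×35
  A^0: L=2 ×72, L=4 ×159, L=6 ×21
  A^-2: L=3 ×98, L=5 ×105, L=7 ×7
  A^-4: L=4 ×76, L=6 ×43, L=8 ×1
  A^-6: L=5 ×35, L=7 ×10
  A^-8: L=6 ×9, L=8 ×1
  A^-10: L=7 ×1
Each group contributes A^e * Σ count * d^(L-1):
Powers of d = -A^2 - A^-2: d^2 = A^4 + 2 + A^-4; d^3 = -A^6 - 3*A^2 - 3*A^-2 - A^-6; d^4 = A^8 + 4*A^4 + 6 + 4*A^-4 + A^-8; d^5 = -A^10 - 5*A^6 - 10*A^2 - 10*A^-2 - 5*A^-6 - A^-10; d^6 = A^12 + 6*A^8 + 15*A^4 + 20 + 15*A^-4 + 6*A^-8 + A^-12; d^7 = -A^14 - 7*A^10 - 21*A^6 - 35*A^2 - 35*A^-2 - 21*A^-6 - 7*A^-10 - A^-14.
  A^10 * (d^2) = A^14 + 2*A^10 + A^6
  A^8 * (10*d) = -10*A^10 - 10*A^6
  A^6 * (21 + 24*d^2) = 24*A^10 + 69*A^6 + 24*A^2
  A^4 * (84*d + 36*d^3) = -36*A^10 - 192*A^6 - 192*A^2 - 36*A^-2
  A^2 * (24 + 151*d^2 + 35*d^4) = 35*A^10 + 291*A^6 + 536*A^2 + 291*A^-2 + 35*A^-6
  A^0 * (72*d + 159*d^3 + 21*d^5) = -21*A^10 - 264*A^6 - 759*A^2 - 759*A^-2 - 264*A^-6 - 21*A^-10
  A^-2 * (98*d^2 + 105*d^4 + 7*d^6) = 7*A^10 + 147*A^6 + 623*A^2 + 966*A^-2 + 623*A^-6 + 147*A^-10 + 7*A^-14
  A^-4 * (76*d^3 + 43*d^5 + d^7) = -A^10 - 50*A^6 - 312*A^2 - 693*A^-2 - 693*A^-6 - 312*A^-10 - 50*A^-14 - A^-18
  A^-6 * (35*d^4 + 10*d^6) = 10*A^6 + 95*A^2 + 290*A^-2 + 410*A^-6 + 290*A^-10 + 95*A^-14 + 10*A^-18
  A^-8 * (9*d^5 + d^7) = -A^6 - 16*A^2 - 66*A^-2 - 125*A^-6 - 125*A^-10 - 66*A^-14 - 16*A^-18 - A^-22
  A^-10 * (d^6) = A^2 + 6*A^-2 + 15*A^-6 + 20*A^-10 + 15*A^-14 + 6*A^-18 + A^-22
Summing the groups: <K> = A^14 + A^6 - A^-2 + A^-6 - A^-10 + A^-14 - A^-18
Normalise by the writhe: (-A^3)^(-w) = (-A^3)^(-10) = A^-30, so f(A) = A^-30 * <K> = A^-16 + A^-24 - A^-32 + A^-36 - A^-40 + A^-44 - A^-48.
Substitute A = t^(-1/4), i.e. A^e → t^(-e/4): V(t) = -t^12 + t^11 - t^10 + t^9 - t^8 + t^6 + t^4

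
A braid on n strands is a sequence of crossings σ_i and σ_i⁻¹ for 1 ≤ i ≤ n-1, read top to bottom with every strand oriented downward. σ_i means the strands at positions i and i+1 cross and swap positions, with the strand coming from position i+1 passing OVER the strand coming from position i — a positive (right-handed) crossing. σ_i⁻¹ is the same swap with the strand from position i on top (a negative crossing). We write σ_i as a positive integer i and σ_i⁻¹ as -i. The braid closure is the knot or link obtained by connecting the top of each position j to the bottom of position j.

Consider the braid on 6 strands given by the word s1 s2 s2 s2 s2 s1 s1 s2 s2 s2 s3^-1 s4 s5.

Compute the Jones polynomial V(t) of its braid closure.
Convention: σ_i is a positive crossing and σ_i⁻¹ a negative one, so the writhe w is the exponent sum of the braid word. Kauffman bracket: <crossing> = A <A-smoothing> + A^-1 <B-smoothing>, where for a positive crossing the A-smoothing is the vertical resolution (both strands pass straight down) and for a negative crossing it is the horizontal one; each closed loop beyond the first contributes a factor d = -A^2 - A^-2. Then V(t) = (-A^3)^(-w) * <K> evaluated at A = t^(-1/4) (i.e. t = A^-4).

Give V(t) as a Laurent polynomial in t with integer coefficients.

-t^12 + t^11 - t^10 + t^9 - t^8 + t^6 + t^4

Derivation:
The presented braid s1 s2 s2 s2 s2 s1 s1 s2 s2 s2 s3^-1 s4 s5 on 6 strands reduces by inverse Markov moves (closure unchanged at each step):
  Destabilize: the word has the form β·s5 where s5 occurs only as the final letter (β ∈ B_5); drop it and the last strand → 5 strands.
  Destabilize: the word has the form β·s4 where s4 occurs only as the final letter (β ∈ B_4); drop it and the last strand → 4 strands.
  Destabilize: the word has the form β·s3^-1 where s3^-1 occurs only as the final letter (β ∈ B_3); drop it and the last strand → 3 strands.
Reduced to β = s1 s2 s2 s2 s2 s1 s1 s2 s2 s2 on 3 strands, 10 crossings.
Compute on β:
Braid: s1 s2 s2 s2 s2 s1 s1 s2 s2 s2 on 3 strands, 10 crossings.
Writhe w = (#positive) - (#negative) = 10 - 0 = 10.
Enumerate smoothing states for the bracket polynomial. There are 2^10 = 1024 states.
Smooth each crossing (0=||, 1=⌣⌢); contribution A^(Σ sign_k(1-2s_k)) * d^(L-1).
Tabulate the states by total A-exponent and number of loops L (A-exp: L × count):
  A^10: L=3 ×1
  A^8: L=2 ×10
  A^6: L=1 ×21, L=3 ×24
  A^4: L=2 ×84, L=4 ×36
  A^2: L=1 ×24, L=3 ×151, L=5 ×35
  A^0: L=2 ×72, L=4 ×159, L=6 ×21
  A^-2: L=3 ×98, L=5 ×105, L=7 ×7
  A^-4: L=4 ×76, L=6 ×43, L=8 ×1
  A^-6: L=5 ×35, L=7 ×10
  A^-8: L=6 ×9, L=8 ×1
  A^-10: L=7 ×1
Each group contributes A^e * Σ count * d^(L-1):
Powers of d = -A^2 - A^-2: d^2 = A^4 + 2 + A^-4; d^3 = -A^6 - 3*A^2 - 3*A^-2 - A^-6; d^4 = A^8 + 4*A^4 + 6 + 4*A^-4 + A^-8; d^5 = -A^10 - 5*A^6 - 10*A^2 - 10*A^-2 - 5*A^-6 - A^-10; d^6 = A^12 + 6*A^8 + 15*A^4 + 20 + 15*A^-4 + 6*A^-8 + A^-12; d^7 = -A^14 - 7*A^10 - 21*A^6 - 35*A^2 - 35*A^-2 - 21*A^-6 - 7*A^-10 - A^-14.
  A^10 * (d^2) = A^14 + 2*A^10 + A^6
  A^8 * (10*d) = -10*A^10 - 10*A^6
  A^6 * (21 + 24*d^2) = 24*A^10 + 69*A^6 + 24*A^2
  A^4 * (84*d + 36*d^3) = -36*A^10 - 192*A^6 - 192*A^2 - 36*A^-2
  A^2 * (24 + 151*d^2 + 35*d^4) = 35*A^10 + 291*A^6 + 536*A^2 + 291*A^-2 + 35*A^-6
  A^0 * (72*d + 159*d^3 + 21*d^5) = -21*A^10 - 264*A^6 - 759*A^2 - 759*A^-2 - 264*A^-6 - 21*A^-10
  A^-2 * (98*d^2 + 105*d^4 + 7*d^6) = 7*A^10 + 147*A^6 + 623*A^2 + 966*A^-2 + 623*A^-6 + 147*A^-10 + 7*A^-14
  A^-4 * (76*d^3 + 43*d^5 + d^7) = -A^10 - 50*A^6 - 312*A^2 - 693*A^-2 - 693*A^-6 - 312*A^-10 - 50*A^-14 - A^-18
  A^-6 * (35*d^4 + 10*d^6) = 10*A^6 + 95*A^2 + 290*A^-2 + 410*A^-6 + 290*A^-10 + 95*A^-14 + 10*A^-18
  A^-8 * (9*d^5 + d^7) = -A^6 - 16*A^2 - 66*A^-2 - 125*A^-6 - 125*A^-10 - 66*A^-14 - 16*A^-18 - A^-22
  A^-10 * (d^6) = A^2 + 6*A^-2 + 15*A^-6 + 20*A^-10 + 15*A^-14 + 6*A^-18 + A^-22
Summing the groups: <K> = A^14 + A^6 - A^-2 + A^-6 - A^-10 + A^-14 - A^-18
Normalise by the writhe: (-A^3)^(-w) = (-A^3)^(-10) = A^-30, so f(A) = A^-30 * <K> = A^-16 + A^-24 - A^-32 + A^-36 - A^-40 + A^-44 - A^-48.
Substitute A = t^(-1/4), i.e. A^e → t^(-e/4): V(t) = -t^12 + t^11 - t^10 + t^9 - t^8 + t^6 + t^4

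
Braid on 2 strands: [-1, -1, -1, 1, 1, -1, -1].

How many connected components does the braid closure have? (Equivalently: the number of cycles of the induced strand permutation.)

Track the strand permutation on 2 strands, starting from identity.
  step 1: s1^-1 swaps positions 1,2 -> [2 1]
  step 2: s1^-1 swaps positions 1,2 -> [1 2]
  step 3: s1^-1 swaps positions 1,2 -> [2 1]
  step 4: s1 swaps positions 1,2 -> [1 2]
  step 5: s1 swaps positions 1,2 -> [2 1]
  step 6: s1^-1 swaps positions 1,2 -> [1 2]
  step 7: s1^-1 swaps positions 1,2 -> [2 1]
Final permutation (position -> original strand): [2 1]
Closure components = cycle count of this permutation = 1.

Answer: 1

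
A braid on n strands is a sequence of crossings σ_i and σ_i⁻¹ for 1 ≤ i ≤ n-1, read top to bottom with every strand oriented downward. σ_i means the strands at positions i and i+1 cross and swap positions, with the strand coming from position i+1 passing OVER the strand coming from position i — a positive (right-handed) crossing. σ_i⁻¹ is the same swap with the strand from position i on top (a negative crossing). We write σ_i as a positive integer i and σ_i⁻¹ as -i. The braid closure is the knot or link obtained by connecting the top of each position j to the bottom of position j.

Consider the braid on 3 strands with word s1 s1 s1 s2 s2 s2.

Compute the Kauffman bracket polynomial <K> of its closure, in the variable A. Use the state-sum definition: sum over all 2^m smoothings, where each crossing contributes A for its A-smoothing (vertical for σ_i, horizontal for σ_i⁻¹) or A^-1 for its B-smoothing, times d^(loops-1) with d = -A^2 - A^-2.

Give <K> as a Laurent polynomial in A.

Braid: s1 s1 s1 s2 s2 s2 on 3 strands, 6 crossings.
Writhe w = (#positive) - (#negative) = 6 - 0 = 6.
State-sum expansion of <K>. There are 2^6 = 64 states.
For each crossing: s=0 is the vertical smoothing, s=1 horizontal. Crossing k contributes A^(sign_k * (1 - 2*s_k)); loop factor d = -A^2 - A^-2.
Tabulate the states by total A-exponent and number of loops L (A-exp: L × count):
  A^6: L=3 ×1
  A^4: L=2 ×6
  A^2: L=1 ×9, L=3 ×6
  A^0: L=2 ×18, L=4 ×2
  A^-2: L=3 ×15
  A^-4: L=4 ×6
  A^-6: L=5 ×1
Each group contributes A^e * Σ count * d^(L-1):
Powers of d = -A^2 - A^-2: d^2 = A^4 + 2 + A^-4; d^3 = -A^6 - 3*A^2 - 3*A^-2 - A^-6; d^4 = A^8 + 4*A^4 + 6 + 4*A^-4 + A^-8.
  A^6 * (d^2) = A^10 + 2*A^6 + A^2
  A^4 * (6*d) = -6*A^6 - 6*A^2
  A^2 * (9 + 6*d^2) = 6*A^6 + 21*A^2 + 6*A^-2
  A^0 * (18*d + 2*d^3) = -2*A^6 - 24*A^2 - 24*A^-2 - 2*A^-6
  A^-2 * (15*d^2) = 15*A^2 + 30*A^-2 + 15*A^-6
  A^-4 * (6*d^3) = -6*A^2 - 18*A^-2 - 18*A^-6 - 6*A^-10
  A^-6 * (d^4) = A^2 + 4*A^-2 + 6*A^-6 + 4*A^-10 + A^-14
Summing the groups: <K> = A^10 + 2*A^2 - 2*A^-2 + A^-6 - 2*A^-10 + A^-14

Answer: A^10 + 2*A^2 - 2*A^-2 + A^-6 - 2*A^-10 + A^-14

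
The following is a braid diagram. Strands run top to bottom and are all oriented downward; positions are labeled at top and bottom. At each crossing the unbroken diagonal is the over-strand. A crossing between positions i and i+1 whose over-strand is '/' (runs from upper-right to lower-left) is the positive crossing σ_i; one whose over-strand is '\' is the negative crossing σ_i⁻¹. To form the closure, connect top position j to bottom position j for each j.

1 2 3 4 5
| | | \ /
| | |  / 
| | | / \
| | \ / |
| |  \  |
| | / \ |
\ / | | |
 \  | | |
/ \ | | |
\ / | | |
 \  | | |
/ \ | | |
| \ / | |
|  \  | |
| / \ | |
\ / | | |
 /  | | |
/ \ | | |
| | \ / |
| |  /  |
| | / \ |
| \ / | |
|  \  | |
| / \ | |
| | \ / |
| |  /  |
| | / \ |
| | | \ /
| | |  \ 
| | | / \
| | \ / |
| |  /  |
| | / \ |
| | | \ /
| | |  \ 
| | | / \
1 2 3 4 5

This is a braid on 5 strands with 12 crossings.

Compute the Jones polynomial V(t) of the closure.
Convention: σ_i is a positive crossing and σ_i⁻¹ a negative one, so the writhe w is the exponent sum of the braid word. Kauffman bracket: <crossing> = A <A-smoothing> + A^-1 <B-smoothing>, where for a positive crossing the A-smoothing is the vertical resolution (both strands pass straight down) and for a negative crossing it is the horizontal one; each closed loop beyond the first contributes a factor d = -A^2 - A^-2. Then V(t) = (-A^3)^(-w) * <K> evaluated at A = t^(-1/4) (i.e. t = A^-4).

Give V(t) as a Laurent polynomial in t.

Reading the diagram top to bottom ('/'-over between positions i,i+1 = s_i, '\'-over = s_i^-1): braid word = s4 s3^-1 s1^-1 s1^-1 s2^-1 s1 s3 s2^-1 s3 s4^-1 s3 s4^-1.
The presented braid s4 s3^-1 s1^-1 s1^-1 s2^-1 s1 s3 s2^-1 s3 s4^-1 s3 s4^-1 on 5 strands reduces by inverse Markov moves (closure unchanged at each step):
  Deconjugate: the word is γ·β·γ⁻¹ with γ = s4 s3^-1 (prefix) and γ⁻¹ = s3 s4^-1 (suffix); strip both.
  Destabilize: the word has the form β·s4^-1 where s4^-1 occurs only as the final letter (β ∈ B_4); drop it and the last strand → 4 strands.
Reduced to β = s1^-1 s1^-1 s2^-1 s1 s3 s2^-1 s3 on 4 strands, 7 crossings.
Compute on β:
Braid: s1^-1 s1^-1 s2^-1 s1 s3 s2^-1 s3 on 4 strands, 7 crossings.
Writhe w = (#positive) - (#negative) = 3 - 4 = -1.
Enumerate smoothing states for the bracket polynomial. There are 2^7 = 128 states.
For each crossing: s=0 is the vertical smoothing, s=1 horizontal. Crossing k contributes A^(sign_k * (1 - 2*s_k)); loop factor d = -A^2 - A^-2.
Tabulate the states by total A-exponent and number of loops L (A-exp: L × count):
  A^7: L=4 ×1
  A^5: L=3 ×7
  A^3: L=2 ×17, L=4 ×4
  A^1: L=1 ×14, L=3 ×20, L=5 ×1
  A^-1: L=2 ×27, L=4 ×8
  A^-3: L=1 ×5, L=3 ×15, L=5 ×1
  A^-5: L=2 ×4, L=4 ×3
  A^-7: L=3 ×1
Each group contributes A^e * Σ count * d^(L-1):
Powers of d = -A^2 - A^-2: d^2 = A^4 + 2 + A^-4; d^3 = -A^6 - 3*A^2 - 3*A^-2 - A^-6; d^4 = A^8 + 4*A^4 + 6 + 4*A^-4 + A^-8.
  A^7 * (d^3) = -A^13 - 3*A^9 - 3*A^5 - A
  A^5 * (7*d^2) = 7*A^9 + 14*A^5 + 7*A
  A^3 * (17*d + 4*d^3) = -4*A^9 - 29*A^5 - 29*A - 4*A^-3
  A^1 * (14 + 20*d^2 + d^4) = A^9 + 24*A^5 + 60*A + 24*A^-3 + A^-7
  A^-1 * (27*d + 8*d^3) = -8*A^5 - 51*A - 51*A^-3 - 8*A^-7
  A^-3 * (5 + 15*d^2 + d^4) = A^5 + 19*A + 41*A^-3 + 19*A^-7 + A^-11
  A^-5 * (4*d + 3*d^3) = -3*A - 13*A^-3 - 13*A^-7 - 3*A^-11
  A^-7 * (d^2) = A^-3 + 2*A^-7 + A^-11
Summing the groups: <K> = -A^13 + A^9 - A^5 + 2*A - 2*A^-3 + A^-7 - A^-11
Normalise by the writhe: (-A^3)^(-w) = (-A^3)^(1) = -A^3, so f(A) = -A^3 * <K> = A^16 - A^12 + A^8 - 2*A^4 + 2 - A^-4 + A^-8.
Substitute A = t^(-1/4), i.e. A^e → t^(-e/4): V(t) = t^2 - t + 2 - 2*t^-1 + t^-2 - t^-3 + t^-4

Answer: t^2 - t + 2 - 2*t^-1 + t^-2 - t^-3 + t^-4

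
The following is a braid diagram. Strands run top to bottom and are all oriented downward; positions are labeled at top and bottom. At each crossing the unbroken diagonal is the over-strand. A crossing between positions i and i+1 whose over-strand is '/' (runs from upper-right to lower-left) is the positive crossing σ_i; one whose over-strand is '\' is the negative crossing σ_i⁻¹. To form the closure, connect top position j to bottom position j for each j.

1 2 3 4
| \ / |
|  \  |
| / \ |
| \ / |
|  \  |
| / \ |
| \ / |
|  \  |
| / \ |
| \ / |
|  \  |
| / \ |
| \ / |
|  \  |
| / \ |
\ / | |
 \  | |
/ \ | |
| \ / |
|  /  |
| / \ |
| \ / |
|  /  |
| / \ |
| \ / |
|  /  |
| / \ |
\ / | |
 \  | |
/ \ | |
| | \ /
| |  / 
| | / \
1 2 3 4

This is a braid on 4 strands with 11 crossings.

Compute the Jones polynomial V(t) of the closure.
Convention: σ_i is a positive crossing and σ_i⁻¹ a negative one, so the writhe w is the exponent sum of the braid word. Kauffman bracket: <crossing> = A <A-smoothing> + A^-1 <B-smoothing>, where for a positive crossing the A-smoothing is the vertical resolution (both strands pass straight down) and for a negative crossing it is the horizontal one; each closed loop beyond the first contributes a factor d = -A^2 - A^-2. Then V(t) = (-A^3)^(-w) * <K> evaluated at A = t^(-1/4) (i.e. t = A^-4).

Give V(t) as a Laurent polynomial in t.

-1 + 2*t^-1 - 2*t^-2 + 4*t^-3 - 3*t^-4 + 3*t^-5 - 2*t^-6 + t^-7 - t^-8

Derivation:
Reading the diagram top to bottom ('/'-over between positions i,i+1 = s_i, '\'-over = s_i^-1): braid word = s2^-1 s2^-1 s2^-1 s2^-1 s2^-1 s1^-1 s2 s2 s2 s1^-1 s3.
The presented braid s2^-1 s2^-1 s2^-1 s2^-1 s2^-1 s1^-1 s2 s2 s2 s1^-1 s3 on 4 strands reduces by inverse Markov moves (closure unchanged at each step):
  Destabilize: the word has the form β·s3 where s3 occurs only as the final letter (β ∈ B_3); drop it and the last strand → 3 strands.
Reduced to β = s2^-1 s2^-1 s2^-1 s2^-1 s2^-1 s1^-1 s2 s2 s2 s1^-1 on 3 strands, 10 crossings.
Compute on β:
Braid: s2^-1 s2^-1 s2^-1 s2^-1 s2^-1 s1^-1 s2 s2 s2 s1^-1 on 3 strands, 10 crossings.
Writhe w = (#positive) - (#negative) = 3 - 7 = -4.
Enumerate smoothing states for the bracket polynomial. There are 2^10 = 1024 states.
Each crossing splits two ways (0=vertical, 1=horizontal). The state's weight is A^(#A-smoothings - #B-smoothings) * d^(loops - 1).
Tabulate the states by total A-exponent and number of loops L (A-exp: L × count):
  A^10: L=6 ×1
  A^8: L=5 ×10
  A^6: L=4 ×35, L=6 ×10
  A^4: L=3 ×60, L=5 ×50, L=7 ×10
  A^2: L=2 ×55, L=4 ×100, L=6 ×50, L=8 ×5
  A^0: L=1 ×25, L=3 ×101, L=5 ×100, L=7 ×25, L=9 ×1
  A^-2: L=2 ×55, L=4 ×100, L=6 ×50, L=8 ×5
  A^-4: L=1 ×6, L=3 ×54, L=5 ×50, L=7 ×10
  A^-6: L=2 ×9, L=4 ×26, L=6 ×10
  A^-8: L=3 ×5, L=5 ×5
  A^-10: L=4 ×1
Each group contributes A^e * Σ count * d^(L-1):
Powers of d = -A^2 - A^-2: d^2 = A^4 + 2 + A^-4; d^3 = -A^6 - 3*A^2 - 3*A^-2 - A^-6; d^4 = A^8 + 4*A^4 + 6 + 4*A^-4 + A^-8; d^5 = -A^10 - 5*A^6 - 10*A^2 - 10*A^-2 - 5*A^-6 - A^-10; d^6 = A^12 + 6*A^8 + 15*A^4 + 20 + 15*A^-4 + 6*A^-8 + A^-12; d^7 = -A^14 - 7*A^10 - 21*A^6 - 35*A^2 - 35*A^-2 - 21*A^-6 - 7*A^-10 - A^-14; d^8 = A^16 + 8*A^12 + 28*A^8 + 56*A^4 + 70 + 56*A^-4 + 28*A^-8 + 8*A^-12 + A^-16.
  A^10 * (d^5) = -A^20 - 5*A^16 - 10*A^12 - 10*A^8 - 5*A^4 - 1
  A^8 * (10*d^4) = 10*A^16 + 40*A^12 + 60*A^8 + 40*A^4 + 10
  A^6 * (35*d^3 + 10*d^5) = -10*A^16 - 85*A^12 - 205*A^8 - 205*A^4 - 85 - 10*A^-4
  A^4 * (60*d^2 + 50*d^4 + 10*d^6) = 10*A^16 + 110*A^12 + 410*A^8 + 620*A^4 + 410 + 110*A^-4 + 10*A^-8
  A^2 * (55*d + 100*d^3 + 50*d^5 + 5*d^7) = -5*A^16 - 85*A^12 - 455*A^8 - 1030*A^4 - 1030 - 455*A^-4 - 85*A^-8 - 5*A^-12
  A^0 * (25 + 101*d^2 + 100*d^4 + 25*d^6 + d^8) = A^16 + 33*A^12 + 278*A^8 + 932*A^4 + 1397 + 932*A^-4 + 278*A^-8 + 33*A^-12 + A^-16
  A^-2 * (55*d + 100*d^3 + 50*d^5 + 5*d^7) = -5*A^12 - 85*A^8 - 455*A^4 - 1030 - 1030*A^-4 - 455*A^-8 - 85*A^-12 - 5*A^-16
  A^-4 * (6 + 54*d^2 + 50*d^4 + 10*d^6) = 10*A^8 + 110*A^4 + 404 + 614*A^-4 + 404*A^-8 + 110*A^-12 + 10*A^-16
  A^-6 * (9*d + 26*d^3 + 10*d^5) = -10*A^4 - 76 - 187*A^-4 - 187*A^-8 - 76*A^-12 - 10*A^-16
  A^-8 * (5*d^2 + 5*d^4) = 5 + 25*A^-4 + 40*A^-8 + 25*A^-12 + 5*A^-16
  A^-10 * (d^3) = -A^-4 - 3*A^-8 - 3*A^-12 - A^-16
Summing the groups: <K> = -A^20 + A^16 - 2*A^12 + 3*A^8 - 3*A^4 + 4 - 2*A^-4 + 2*A^-8 - A^-12
Normalise by the writhe: (-A^3)^(-w) = (-A^3)^(4) = A^12, so f(A) = A^12 * <K> = -A^32 + A^28 - 2*A^24 + 3*A^20 - 3*A^16 + 4*A^12 - 2*A^8 + 2*A^4 - 1.
Substitute A = t^(-1/4), i.e. A^e → t^(-e/4): V(t) = -1 + 2*t^-1 - 2*t^-2 + 4*t^-3 - 3*t^-4 + 3*t^-5 - 2*t^-6 + t^-7 - t^-8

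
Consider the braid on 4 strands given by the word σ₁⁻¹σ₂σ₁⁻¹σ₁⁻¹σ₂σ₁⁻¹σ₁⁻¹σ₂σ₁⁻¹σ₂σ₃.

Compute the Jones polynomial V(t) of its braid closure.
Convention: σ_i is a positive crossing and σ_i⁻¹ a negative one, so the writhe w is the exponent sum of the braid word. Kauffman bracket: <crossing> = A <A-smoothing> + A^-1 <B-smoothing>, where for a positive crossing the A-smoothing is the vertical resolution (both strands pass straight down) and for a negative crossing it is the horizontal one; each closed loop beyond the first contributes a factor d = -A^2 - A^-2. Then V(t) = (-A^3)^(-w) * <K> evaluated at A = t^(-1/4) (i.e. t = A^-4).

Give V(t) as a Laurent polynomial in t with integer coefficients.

t^3 - 4*t^2 + 8*t - 11 + 15*t^-1 - 16*t^-2 + 15*t^-3 - 12*t^-4 + 8*t^-5 - 4*t^-6 + t^-7

Derivation:
The presented braid s1^-1 s2 s1^-1 s1^-1 s2 s1^-1 s1^-1 s2 s1^-1 s2 s3 on 4 strands reduces by inverse Markov moves (closure unchanged at each step):
  Destabilize: the word has the form β·s3 where s3 occurs only as the final letter (β ∈ B_3); drop it and the last strand → 3 strands.
Reduced to β = s1^-1 s2 s1^-1 s1^-1 s2 s1^-1 s1^-1 s2 s1^-1 s2 on 3 strands, 10 crossings.
Compute on β:
Braid: s1^-1 s2 s1^-1 s1^-1 s2 s1^-1 s1^-1 s2 s1^-1 s2 on 3 strands, 10 crossings.
Writhe w = (#positive) - (#negative) = 4 - 6 = -2.
Computing the Kauffman bracket via state sum. There are 2^10 = 1024 states.
Smooth each crossing (0=||, 1=⌣⌢); contribution A^(Σ sign_k(1-2s_k)) * d^(L-1).
Tabulate the states by total A-exponent and number of loops L (A-exp: L × count):
  A^10: L=7 ×1
  A^8: L=6 ×10
  A^6: L=5 ×45
  A^4: L=4 ×118, L=6 ×2
  A^2: L=3 ×193, L=5 ×17
  A^0: L=2 ×192, L=4 ×59, L=6 ×1
  A^-2: L=1 ×95, L=3 ×108, L=5 ×7
  A^-4: L=2 ×95, L=4 ×25
  A^-6: L=3 ×43, L=5 ×2
  A^-8: L=4 ×10
  A^-10: L=5 ×1
Each group contributes A^e * Σ count * d^(L-1):
Powers of d = -A^2 - A^-2: d^2 = A^4 + 2 + A^-4; d^3 = -A^6 - 3*A^2 - 3*A^-2 - A^-6; d^4 = A^8 + 4*A^4 + 6 + 4*A^-4 + A^-8; d^5 = -A^10 - 5*A^6 - 10*A^2 - 10*A^-2 - 5*A^-6 - A^-10; d^6 = A^12 + 6*A^8 + 15*A^4 + 20 + 15*A^-4 + 6*A^-8 + A^-12.
  A^10 * (d^6) = A^22 + 6*A^18 + 15*A^14 + 20*A^10 + 15*A^6 + 6*A^2 + A^-2
  A^8 * (10*d^5) = -10*A^18 - 50*A^14 - 100*A^10 - 100*A^6 - 50*A^2 - 10*A^-2
  A^6 * (45*d^4) = 45*A^14 + 180*A^10 + 270*A^6 + 180*A^2 + 45*A^-2
  A^4 * (118*d^3 + 2*d^5) = -2*A^14 - 128*A^10 - 374*A^6 - 374*A^2 - 128*A^-2 - 2*A^-6
  A^2 * (193*d^2 + 17*d^4) = 17*A^10 + 261*A^6 + 488*A^2 + 261*A^-2 + 17*A^-6
  A^0 * (192*d + 59*d^3 + d^5) = -A^10 - 64*A^6 - 379*A^2 - 379*A^-2 - 64*A^-6 - A^-10
  A^-2 * (95 + 108*d^2 + 7*d^4) = 7*A^6 + 136*A^2 + 353*A^-2 + 136*A^-6 + 7*A^-10
  A^-4 * (95*d + 25*d^3) = -25*A^2 - 170*A^-2 - 170*A^-6 - 25*A^-10
  A^-6 * (43*d^2 + 2*d^4) = 2*A^2 + 51*A^-2 + 98*A^-6 + 51*A^-10 + 2*A^-14
  A^-8 * (10*d^3) = -10*A^-2 - 30*A^-6 - 30*A^-10 - 10*A^-14
  A^-10 * (d^4) = A^-2 + 4*A^-6 + 6*A^-10 + 4*A^-14 + A^-18
Summing the groups: <K> = A^22 - 4*A^18 + 8*A^14 - 12*A^10 + 15*A^6 - 16*A^2 + 15*A^-2 - 11*A^-6 + 8*A^-10 - 4*A^-14 + A^-18
Normalise by the writhe: (-A^3)^(-w) = (-A^3)^(2) = A^6, so f(A) = A^6 * <K> = A^28 - 4*A^24 + 8*A^20 - 12*A^16 + 15*A^12 - 16*A^8 + 15*A^4 - 11 + 8*A^-4 - 4*A^-8 + A^-12.
Substitute A = t^(-1/4), i.e. A^e → t^(-e/4): V(t) = t^3 - 4*t^2 + 8*t - 11 + 15*t^-1 - 16*t^-2 + 15*t^-3 - 12*t^-4 + 8*t^-5 - 4*t^-6 + t^-7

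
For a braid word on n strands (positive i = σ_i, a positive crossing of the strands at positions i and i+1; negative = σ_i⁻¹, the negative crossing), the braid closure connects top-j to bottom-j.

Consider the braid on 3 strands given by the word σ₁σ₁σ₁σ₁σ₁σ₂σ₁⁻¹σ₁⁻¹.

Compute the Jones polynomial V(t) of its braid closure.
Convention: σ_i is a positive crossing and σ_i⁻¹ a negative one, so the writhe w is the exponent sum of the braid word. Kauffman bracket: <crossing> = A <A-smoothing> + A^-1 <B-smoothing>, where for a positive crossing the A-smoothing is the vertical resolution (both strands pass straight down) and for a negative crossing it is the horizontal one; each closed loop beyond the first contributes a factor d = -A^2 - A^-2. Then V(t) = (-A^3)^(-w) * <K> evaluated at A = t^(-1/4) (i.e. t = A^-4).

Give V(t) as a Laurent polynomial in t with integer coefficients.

The presented braid s1 s1 s1 s1 s1 s2 s1^-1 s1^-1 on 3 strands reduces by inverse Markov moves (closure unchanged at each step):
  Deconjugate: the word is γ·β·γ⁻¹ with γ = s1 (prefix) and γ⁻¹ = s1^-1 (suffix); strip both.
  Deconjugate: the word is γ·β·γ⁻¹ with γ = s1 (prefix) and γ⁻¹ = s1^-1 (suffix); strip both.
  Destabilize: the word has the form β·s2 where s2 occurs only as the final letter (β ∈ B_2); drop it and the last strand → 2 strands.
Reduced to β = s1 s1 s1 on 2 strands, 3 crossings.
Compute on β:
Braid: s1 s1 s1 on 2 strands, 3 crossings.
Writhe w = (#positive) - (#negative) = 3 - 0 = 3.
Enumerate smoothing states for the bracket polynomial. There are 2^3 = 8 states.
For each crossing: s=0 is the vertical smoothing, s=1 horizontal. Crossing k contributes A^(sign_k * (1 - 2*s_k)); loop factor d = -A^2 - A^-2.
  state 000: A-exp=+3, loops=2, term = A^3 * d^1
  state 001: A-exp=+1, loops=1, term = A^1 * d^0
  state 010: A-exp=+1, loops=1, term = A^1 * d^0
  state 011: A-exp=-1, loops=2, term = A^-1 * d^1
  state 100: A-exp=+1, loops=1, term = A^1 * d^0
  state 101: A-exp=-1, loops=2, term = A^-1 * d^1
  state 110: A-exp=-1, loops=2, term = A^-1 * d^1
  state 111: A-exp=-3, loops=3, term = A^-3 * d^2
Collect the terms by A-exponent (count of states per loop number):
Powers of d = -A^2 - A^-2: d^2 = A^4 + 2 + A^-4.
  A^3 * (d) = -A^5 - A
  A^1 * (3) = 3*A
  A^-1 * (3*d) = -3*A - 3*A^-3
  A^-3 * (d^2) = A + 2*A^-3 + A^-7
Summing the groups: <K> = -A^5 - A^-3 + A^-7
Normalise by the writhe: (-A^3)^(-w) = (-A^3)^(-3) = -A^-9, so f(A) = -A^-9 * <K> = A^-4 + A^-12 - A^-16.
Substitute A = t^(-1/4), i.e. A^e → t^(-e/4): V(t) = -t^4 + t^3 + t

Answer: -t^4 + t^3 + t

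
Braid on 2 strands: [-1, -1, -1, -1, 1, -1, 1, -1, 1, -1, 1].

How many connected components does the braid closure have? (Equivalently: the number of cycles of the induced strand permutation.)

1

Derivation:
Track the strand permutation on 2 strands, starting from identity.
  step 1: s1^-1 swaps positions 1,2 -> [2 1]
  step 2: s1^-1 swaps positions 1,2 -> [1 2]
  step 3: s1^-1 swaps positions 1,2 -> [2 1]
  step 4: s1^-1 swaps positions 1,2 -> [1 2]
  step 5: s1 swaps positions 1,2 -> [2 1]
  step 6: s1^-1 swaps positions 1,2 -> [1 2]
  step 7: s1 swaps positions 1,2 -> [2 1]
  step 8: s1^-1 swaps positions 1,2 -> [1 2]
  step 9: s1 swaps positions 1,2 -> [2 1]
  step 10: s1^-1 swaps positions 1,2 -> [1 2]
  step 11: s1 swaps positions 1,2 -> [2 1]
Final permutation (position -> original strand): [2 1]
Closure components = cycle count of this permutation = 1.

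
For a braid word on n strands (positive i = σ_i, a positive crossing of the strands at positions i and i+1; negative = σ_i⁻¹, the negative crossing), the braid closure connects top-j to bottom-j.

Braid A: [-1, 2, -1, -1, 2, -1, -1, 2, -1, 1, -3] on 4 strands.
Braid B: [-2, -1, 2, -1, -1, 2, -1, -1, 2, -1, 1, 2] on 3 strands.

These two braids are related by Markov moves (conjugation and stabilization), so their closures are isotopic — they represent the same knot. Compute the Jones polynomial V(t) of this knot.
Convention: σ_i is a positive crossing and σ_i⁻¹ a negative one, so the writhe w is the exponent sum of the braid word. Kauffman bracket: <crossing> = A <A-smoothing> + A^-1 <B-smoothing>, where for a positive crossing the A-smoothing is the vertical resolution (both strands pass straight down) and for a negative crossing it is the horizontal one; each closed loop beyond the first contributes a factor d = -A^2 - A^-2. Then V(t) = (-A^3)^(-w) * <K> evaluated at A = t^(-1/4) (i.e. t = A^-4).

-t^2 + 3*t - 4 + 6*t^-1 - 6*t^-2 + 6*t^-3 - 5*t^-4 + 3*t^-5 - t^-6

Derivation:
Markov-equivalent braids have isotopic closures, hence identical knot invariants. Strip the Markov moves from each word to reach a common short braid β, then compute V(t) once on β.
Braid A: s1^-1 s2 s1^-1 s1^-1 s2 s1^-1 s1^-1 s2 s1^-1 s1 s3^-1 on 4 strands reduces by inverse Markov moves (closure unchanged at each step):
  Destabilize: the word has the form β·s3^-1 where s3^-1 occurs only as the final letter (β ∈ B_3); drop it and the last strand → 3 strands.
  Deconjugate: the word is γ·β·γ⁻¹ with γ = s1^-1 (prefix) and γ⁻¹ = s1 (suffix); strip both.
Reduced to β = s2 s1^-1 s1^-1 s2 s1^-1 s1^-1 s2 s1^-1 on 3 strands, 8 crossings.
Braid B: s2^-1 s1^-1 s2 s1^-1 s1^-1 s2 s1^-1 s1^-1 s2 s1^-1 s1 s2 on 3 strands reduces by inverse Markov moves (closure unchanged at each step):
  Deconjugate: the word is γ·β·γ⁻¹ with γ = s2^-1 s1^-1 (prefix) and γ⁻¹ = s1 s2 (suffix); strip both.
Reduced to β = s2 s1^-1 s1^-1 s2 s1^-1 s1^-1 s2 s1^-1 on 3 strands, 8 crossings.
Both give the same β = s2 s1^-1 s1^-1 s2 s1^-1 s1^-1 s2 s1^-1 on 3 strands, so one state sum suffices:
Braid: s2 s1^-1 s1^-1 s2 s1^-1 s1^-1 s2 s1^-1 on 3 strands, 8 crossings.
Writhe w = (#positive) - (#negative) = 3 - 5 = -2.
Computing the Kauffman bracket via state sum. There are 2^8 = 256 states.
Smooth each crossing (0=||, 1=⌣⌢); contribution A^(Σ sign_k(1-2s_k)) * d^(L-1).
Tabulate the states by total A-exponent and number of loops L (A-exp: L × count):
  A^8: L=6 ×1
  A^6: L=5 ×8
  A^4: L=4 ×28
  A^2: L=3 ×55, L=5 ×1
  A^0: L=2 ×63, L=4 ×7
  A^-2: L=1 ×35, L=3 ×21
  A^-4: L=2 ×26, L=4 ×2
  A^-6: L=3 ×8
  A^-8: L=4 ×1
Each group contributes A^e * Σ count * d^(L-1):
Powers of d = -A^2 - A^-2: d^2 = A^4 + 2 + A^-4; d^3 = -A^6 - 3*A^2 - 3*A^-2 - A^-6; d^4 = A^8 + 4*A^4 + 6 + 4*A^-4 + A^-8; d^5 = -A^10 - 5*A^6 - 10*A^2 - 10*A^-2 - 5*A^-6 - A^-10.
  A^8 * (d^5) = -A^18 - 5*A^14 - 10*A^10 - 10*A^6 - 5*A^2 - A^-2
  A^6 * (8*d^4) = 8*A^14 + 32*A^10 + 48*A^6 + 32*A^2 + 8*A^-2
  A^4 * (28*d^3) = -28*A^10 - 84*A^6 - 84*A^2 - 28*A^-2
  A^2 * (55*d^2 + d^4) = A^10 + 59*A^6 + 116*A^2 + 59*A^-2 + A^-6
  A^0 * (63*d + 7*d^3) = -7*A^6 - 84*A^2 - 84*A^-2 - 7*A^-6
  A^-2 * (35 + 21*d^2) = 21*A^2 + 77*A^-2 + 21*A^-6
  A^-4 * (26*d + 2*d^3) = -2*A^2 - 32*A^-2 - 32*A^-6 - 2*A^-10
  A^-6 * (8*d^2) = 8*A^-2 + 16*A^-6 + 8*A^-10
  A^-8 * (d^3) = -A^-2 - 3*A^-6 - 3*A^-10 - A^-14
Summing the groups: <K> = -A^18 + 3*A^14 - 5*A^10 + 6*A^6 - 6*A^2 + 6*A^-2 - 4*A^-6 + 3*A^-10 - A^-14
Normalise by the writhe: (-A^3)^(-w) = (-A^3)^(2) = A^6, so f(A) = A^6 * <K> = -A^24 + 3*A^20 - 5*A^16 + 6*A^12 - 6*A^8 + 6*A^4 - 4 + 3*A^-4 - A^-8.
Substitute A = t^(-1/4), i.e. A^e → t^(-e/4): V(t) = -t^2 + 3*t - 4 + 6*t^-1 - 6*t^-2 + 6*t^-3 - 5*t^-4 + 3*t^-5 - t^-6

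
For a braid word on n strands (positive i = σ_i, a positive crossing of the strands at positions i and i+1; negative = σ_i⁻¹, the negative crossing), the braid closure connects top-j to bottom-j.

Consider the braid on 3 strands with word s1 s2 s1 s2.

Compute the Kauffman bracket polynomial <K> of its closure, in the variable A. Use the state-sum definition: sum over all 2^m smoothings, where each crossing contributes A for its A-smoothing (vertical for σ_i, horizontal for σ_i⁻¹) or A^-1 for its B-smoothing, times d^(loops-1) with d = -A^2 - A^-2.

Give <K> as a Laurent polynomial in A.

Braid: s1 s2 s1 s2 on 3 strands, 4 crossings.
Writhe w = (#positive) - (#negative) = 4 - 0 = 4.
Computing the Kauffman bracket via state sum. There are 2^4 = 16 states.
Each crossing splits two ways (0=vertical, 1=horizontal). The state's weight is A^(#A-smoothings - #B-smoothings) * d^(loops - 1).
  state 0000: A-exp=+4, loops=3, term = A^4 * d^2
  state 0001: A-exp=+2, loops=2, term = A^2 * d^1
  state 0010: A-exp=+2, loops=2, term = A^2 * d^1
  state 0011: A-exp=+0, loops=1, term = A^0 * d^0
  state 0100: A-exp=+2, loops=2, term = A^2 * d^1
  state 0101: A-exp=+0, loops=3, term = A^0 * d^2
  state 0110: A-exp=+0, loops=1, term = A^0 * d^0
  state 0111: A-exp=-2, loops=2, term = A^-2 * d^1
  state 1000: A-exp=+2, loops=2, term = A^2 * d^1
  state 1001: A-exp=+0, loops=1, term = A^0 * d^0
  state 1010: A-exp=+0, loops=3, term = A^0 * d^2
  state 1011: A-exp=-2, loops=2, term = A^-2 * d^1
  state 1100: A-exp=+0, loops=1, term = A^0 * d^0
  state 1101: A-exp=-2, loops=2, term = A^-2 * d^1
  state 1110: A-exp=-2, loops=2, term = A^-2 * d^1
  state 1111: A-exp=-4, loops=1, term = A^-4 * d^0
Collect the terms by A-exponent (count of states per loop number):
Powers of d = -A^2 - A^-2: d^2 = A^4 + 2 + A^-4.
  A^4 * (d^2) = A^8 + 2*A^4 + 1
  A^2 * (4*d) = -4*A^4 - 4
  A^0 * (4 + 2*d^2) = 2*A^4 + 8 + 2*A^-4
  A^-2 * (4*d) = -4 - 4*A^-4
  A^-4 * (1) = A^-4
Summing the groups: <K> = A^8 + 1 - A^-4

Answer: A^8 + 1 - A^-4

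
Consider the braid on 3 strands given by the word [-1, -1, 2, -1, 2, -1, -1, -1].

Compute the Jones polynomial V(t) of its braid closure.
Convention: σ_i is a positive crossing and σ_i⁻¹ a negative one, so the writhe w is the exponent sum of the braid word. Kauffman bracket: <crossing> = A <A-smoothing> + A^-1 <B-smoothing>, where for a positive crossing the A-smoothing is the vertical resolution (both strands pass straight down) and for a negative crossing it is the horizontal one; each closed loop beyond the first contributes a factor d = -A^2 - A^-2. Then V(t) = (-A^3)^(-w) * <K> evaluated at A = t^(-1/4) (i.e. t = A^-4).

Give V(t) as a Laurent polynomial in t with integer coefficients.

1 - t^-1 + 2*t^-2 - 2*t^-3 + 3*t^-4 - 3*t^-5 + 2*t^-6 - 2*t^-7 + t^-8

Derivation:
Braid: s1^-1 s1^-1 s2 s1^-1 s2 s1^-1 s1^-1 s1^-1 on 3 strands, 8 crossings.
Writhe w = (#positive) - (#negative) = 2 - 6 = -4.
State-sum expansion of <K>. There are 2^8 = 256 states.
Smooth each crossing (0=||, 1=⌣⌢); contribution A^(Σ sign_k(1-2s_k)) * d^(L-1).
Tabulate the states by total A-exponent and number of loops L (A-exp: L × count):
  A^8: L=7 ×1
  A^6: L=6 ×8
  A^4: L=5 ×28
  A^2: L=4 ×55, L=6 ×1
  A^0: L=3 ×65, L=5 ×5
  A^-2: L=2 ×46, L=4 ×10
  A^-4: L=1 ×17, L=3 ×11
  A^-6: L=2 ×8
  A^-8: L=3 ×1
Each group contributes A^e * Σ count * d^(L-1):
Powers of d = -A^2 - A^-2: d^2 = A^4 + 2 + A^-4; d^3 = -A^6 - 3*A^2 - 3*A^-2 - A^-6; d^4 = A^8 + 4*A^4 + 6 + 4*A^-4 + A^-8; d^5 = -A^10 - 5*A^6 - 10*A^2 - 10*A^-2 - 5*A^-6 - A^-10; d^6 = A^12 + 6*A^8 + 15*A^4 + 20 + 15*A^-4 + 6*A^-8 + A^-12.
  A^8 * (d^6) = A^20 + 6*A^16 + 15*A^12 + 20*A^8 + 15*A^4 + 6 + A^-4
  A^6 * (8*d^5) = -8*A^16 - 40*A^12 - 80*A^8 - 80*A^4 - 40 - 8*A^-4
  A^4 * (28*d^4) = 28*A^12 + 112*A^8 + 168*A^4 + 112 + 28*A^-4
  A^2 * (55*d^3 + d^5) = -A^12 - 60*A^8 - 175*A^4 - 175 - 60*A^-4 - A^-8
  A^0 * (65*d^2 + 5*d^4) = 5*A^8 + 85*A^4 + 160 + 85*A^-4 + 5*A^-8
  A^-2 * (46*d + 10*d^3) = -10*A^4 - 76 - 76*A^-4 - 10*A^-8
  A^-4 * (17 + 11*d^2) = 11 + 39*A^-4 + 11*A^-8
  A^-6 * (8*d) = -8*A^-4 - 8*A^-8
  A^-8 * (d^2) = A^-4 + 2*A^-8 + A^-12
Summing the groups: <K> = A^20 - 2*A^16 + 2*A^12 - 3*A^8 + 3*A^4 - 2 + 2*A^-4 - A^-8 + A^-12
Normalise by the writhe: (-A^3)^(-w) = (-A^3)^(4) = A^12, so f(A) = A^12 * <K> = A^32 - 2*A^28 + 2*A^24 - 3*A^20 + 3*A^16 - 2*A^12 + 2*A^8 - A^4 + 1.
Substitute A = t^(-1/4), i.e. A^e → t^(-e/4): V(t) = 1 - t^-1 + 2*t^-2 - 2*t^-3 + 3*t^-4 - 3*t^-5 + 2*t^-6 - 2*t^-7 + t^-8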